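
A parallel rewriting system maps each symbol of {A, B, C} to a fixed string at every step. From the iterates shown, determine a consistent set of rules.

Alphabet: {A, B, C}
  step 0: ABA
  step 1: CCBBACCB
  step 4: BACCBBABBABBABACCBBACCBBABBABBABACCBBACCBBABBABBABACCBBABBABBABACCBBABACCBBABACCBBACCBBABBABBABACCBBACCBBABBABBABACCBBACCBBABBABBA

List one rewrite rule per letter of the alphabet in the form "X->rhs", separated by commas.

A->CCB, B->BA, C->BAB

  step 0 ⇒ step 1: ABA ⇒ CCB·BA·CCB
    A ↦ CCB
    B ↦ BA
    C ↦ BAB  (constrained at step 1)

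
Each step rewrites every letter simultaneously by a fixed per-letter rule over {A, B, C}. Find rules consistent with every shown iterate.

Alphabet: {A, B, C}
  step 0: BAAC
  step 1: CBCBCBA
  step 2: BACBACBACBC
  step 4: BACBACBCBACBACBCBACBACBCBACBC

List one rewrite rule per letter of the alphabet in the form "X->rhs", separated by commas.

A->BC, B->C, C->BA

  step 1 ⇒ step 2: CBCBCBA ⇒ BA·C·BA·C·BA·C·BC
    A ↦ BC
    B ↦ C
    C ↦ BA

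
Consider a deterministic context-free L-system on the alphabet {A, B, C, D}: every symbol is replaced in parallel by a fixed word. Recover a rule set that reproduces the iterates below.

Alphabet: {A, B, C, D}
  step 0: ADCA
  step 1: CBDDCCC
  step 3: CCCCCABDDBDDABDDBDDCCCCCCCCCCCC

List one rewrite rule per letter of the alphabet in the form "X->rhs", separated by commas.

A->C, B->A, C->CC, D->BDD

  step 0 ⇒ step 1: ADCA ⇒ C·BDD·CC·C
    A ↦ C
    C ↦ CC
    D ↦ BDD
    B ↦ A  (constrained at step 1)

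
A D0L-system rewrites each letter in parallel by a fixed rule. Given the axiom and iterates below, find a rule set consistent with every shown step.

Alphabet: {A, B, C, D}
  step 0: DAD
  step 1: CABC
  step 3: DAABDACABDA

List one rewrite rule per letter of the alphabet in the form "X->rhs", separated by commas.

  step 0 ⇒ step 1: DAD ⇒ C·AB·C
    A ↦ AB
    D ↦ C
    B ↦ DA  (constrained at step 1)
    C ↦ B  (constrained at step 1)

A->AB, B->DA, C->B, D->C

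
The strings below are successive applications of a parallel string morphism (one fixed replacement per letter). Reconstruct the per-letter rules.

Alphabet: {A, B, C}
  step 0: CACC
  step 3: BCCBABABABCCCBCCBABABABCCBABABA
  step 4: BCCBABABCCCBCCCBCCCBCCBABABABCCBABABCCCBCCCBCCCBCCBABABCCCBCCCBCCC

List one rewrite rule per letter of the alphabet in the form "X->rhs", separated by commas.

A->C, B->BCC, C->BA

  step 3 ⇒ step 4: BCCBABABABCCCBCCBABABABCCBABABA ⇒ BCC·BA·BA·BCC·C·BCC·C·BCC·C·BCC·BA·BA·BA·BCC·BA·BA·BCC·C·BCC·C·BCC·C·BCC·BA·BA·BCC·C·BCC·C·BCC·C
    A ↦ C
    B ↦ BCC
    C ↦ BA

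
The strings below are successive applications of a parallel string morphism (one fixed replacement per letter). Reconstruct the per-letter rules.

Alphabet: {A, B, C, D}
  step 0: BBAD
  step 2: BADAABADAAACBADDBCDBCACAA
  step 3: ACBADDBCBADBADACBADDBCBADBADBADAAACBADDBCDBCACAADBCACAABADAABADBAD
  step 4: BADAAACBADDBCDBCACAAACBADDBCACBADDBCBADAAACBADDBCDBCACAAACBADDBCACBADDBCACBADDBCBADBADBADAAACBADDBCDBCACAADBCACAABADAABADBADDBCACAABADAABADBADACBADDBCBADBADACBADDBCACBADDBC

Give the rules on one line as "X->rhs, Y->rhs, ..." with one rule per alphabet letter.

A->BAD, B->AC, C->AA, D->DBC

  step 3 ⇒ step 4: ACBADDBCBADBADACBADDBCBADBADBADAAACBADDBCDBCACAADBCACAABADAABADBAD ⇒ BAD·AA·AC·BAD·DBC·DBC·AC·AA·AC·BAD·DBC·AC·BAD·DBC·BAD·AA·AC·BAD·DBC·DBC·AC·AA·AC·BAD·DBC·AC·BAD·DBC·AC·BAD·DBC·BAD·BAD·BAD·AA·AC·BAD·DBC·DBC·AC·AA·DBC·AC·AA·BAD·AA·BAD·BAD·DBC·AC·AA·BAD·AA·BAD·BAD·AC·BAD·DBC·BAD·BAD·AC·BAD·DBC·AC·BAD·DBC
    A ↦ BAD
    B ↦ AC
    C ↦ AA
    D ↦ DBC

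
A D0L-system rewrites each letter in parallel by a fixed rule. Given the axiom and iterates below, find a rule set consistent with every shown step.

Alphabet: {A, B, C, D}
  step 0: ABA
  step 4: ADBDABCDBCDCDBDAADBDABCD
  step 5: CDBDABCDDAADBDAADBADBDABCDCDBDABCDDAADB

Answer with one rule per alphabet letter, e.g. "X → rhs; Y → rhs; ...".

A->CD, B->DA, C->AD, D->B

  step 4 ⇒ step 5: ADBDABCDBCDCDBDAADBDABCD ⇒ CD·B·DA·B·CD·DA·AD·B·DA·AD·B·AD·B·DA·B·CD·CD·B·DA·B·CD·DA·AD·B
    A ↦ CD
    B ↦ DA
    C ↦ AD
    D ↦ B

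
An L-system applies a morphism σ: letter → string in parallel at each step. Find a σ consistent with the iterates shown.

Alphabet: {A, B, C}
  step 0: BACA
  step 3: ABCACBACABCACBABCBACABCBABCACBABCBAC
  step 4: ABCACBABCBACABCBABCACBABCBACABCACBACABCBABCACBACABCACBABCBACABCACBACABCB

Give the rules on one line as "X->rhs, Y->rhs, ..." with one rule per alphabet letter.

  step 3 ⇒ step 4: ABCACBACABCACBABCBACABCBABCACBABCBAC ⇒ ABC·AC·B·ABC·B·AC·ABC·B·ABC·AC·B·ABC·B·AC·ABC·AC·B·AC·ABC·B·ABC·AC·B·AC·ABC·AC·B·ABC·B·AC·ABC·AC·B·AC·ABC·B
    A ↦ ABC
    B ↦ AC
    C ↦ B

A->ABC, B->AC, C->B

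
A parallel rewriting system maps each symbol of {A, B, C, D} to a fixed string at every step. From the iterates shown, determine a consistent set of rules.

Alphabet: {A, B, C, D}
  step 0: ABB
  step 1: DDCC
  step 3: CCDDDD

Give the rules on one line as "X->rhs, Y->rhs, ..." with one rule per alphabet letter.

  step 0 ⇒ step 1: ABB ⇒ DD·C·C
    A ↦ DD
    B ↦ C
    C ↦ A  (constrained at step 1)
    D ↦ B  (constrained at step 1)

A->DD, B->C, C->A, D->B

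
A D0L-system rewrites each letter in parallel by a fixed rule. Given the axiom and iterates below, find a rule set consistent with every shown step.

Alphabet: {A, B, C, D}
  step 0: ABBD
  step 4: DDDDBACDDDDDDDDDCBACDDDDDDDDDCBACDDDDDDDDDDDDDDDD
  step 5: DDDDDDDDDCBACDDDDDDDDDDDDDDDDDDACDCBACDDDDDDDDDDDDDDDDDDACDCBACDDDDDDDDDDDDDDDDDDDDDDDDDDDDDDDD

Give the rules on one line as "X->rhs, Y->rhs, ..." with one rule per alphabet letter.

  step 4 ⇒ step 5: DDDDBACDDDDDDDDDCBACDDDDDDDDDCBACDDDDDDDDDDDDDDDD ⇒ DD·DD·DD·DD·DC·B·AC·DD·DD·DD·DD·DD·DD·DD·DD·DD·AC·DC·B·AC·DD·DD·DD·DD·DD·DD·DD·DD·DD·AC·DC·B·AC·DD·DD·DD·DD·DD·DD·DD·DD·DD·DD·DD·DD·DD·DD·DD·DD
    A ↦ B
    B ↦ DC
    C ↦ AC
    D ↦ DD

A->B, B->DC, C->AC, D->DD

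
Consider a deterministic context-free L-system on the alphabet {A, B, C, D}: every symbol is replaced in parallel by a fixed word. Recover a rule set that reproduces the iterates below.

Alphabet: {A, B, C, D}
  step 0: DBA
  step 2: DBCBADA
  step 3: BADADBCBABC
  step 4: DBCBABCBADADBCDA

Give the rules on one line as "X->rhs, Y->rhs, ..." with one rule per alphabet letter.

  step 3 ⇒ step 4: BADADBCBABC ⇒ D·BC·BA·BC·BA·D·A·D·BC·D·A
    A ↦ BC
    B ↦ D
    C ↦ A
    D ↦ BA

A->BC, B->D, C->A, D->BA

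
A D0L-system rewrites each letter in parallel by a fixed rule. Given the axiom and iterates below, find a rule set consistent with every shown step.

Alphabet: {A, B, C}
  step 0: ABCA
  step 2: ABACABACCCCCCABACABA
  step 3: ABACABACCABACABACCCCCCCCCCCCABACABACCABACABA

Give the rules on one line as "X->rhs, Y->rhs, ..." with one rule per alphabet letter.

  step 2 ⇒ step 3: ABACABACCCCCCABACABA ⇒ ABA·C·ABA·CC·ABA·C·ABA·CC·CC·CC·CC·CC·CC·ABA·C·ABA·CC·ABA·C·ABA
    A ↦ ABA
    B ↦ C
    C ↦ CC

A->ABA, B->C, C->CC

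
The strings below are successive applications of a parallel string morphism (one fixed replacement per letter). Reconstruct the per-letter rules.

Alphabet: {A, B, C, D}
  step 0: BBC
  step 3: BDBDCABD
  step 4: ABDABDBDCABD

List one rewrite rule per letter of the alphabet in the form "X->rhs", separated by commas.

A->C, B->A, C->BD, D->BD

  step 3 ⇒ step 4: BDBDCABD ⇒ A·BD·A·BD·BD·C·A·BD
    A ↦ C
    B ↦ A
    C ↦ BD
    D ↦ BD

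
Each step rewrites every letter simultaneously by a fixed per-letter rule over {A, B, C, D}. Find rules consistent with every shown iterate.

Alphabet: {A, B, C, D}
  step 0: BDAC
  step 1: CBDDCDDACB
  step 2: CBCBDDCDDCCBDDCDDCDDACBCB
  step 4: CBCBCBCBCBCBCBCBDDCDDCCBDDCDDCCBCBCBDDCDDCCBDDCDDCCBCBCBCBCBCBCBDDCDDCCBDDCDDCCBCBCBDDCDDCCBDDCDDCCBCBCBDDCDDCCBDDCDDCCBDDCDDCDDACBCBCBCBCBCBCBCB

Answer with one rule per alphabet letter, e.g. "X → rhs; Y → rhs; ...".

A->DDA, B->CB, C->CB, D->DDC

  step 1 ⇒ step 2: CBDDCDDACB ⇒ CB·CB·DDC·DDC·CB·DDC·DDC·DDA·CB·CB
    A ↦ DDA
    B ↦ CB
    C ↦ CB
    D ↦ DDC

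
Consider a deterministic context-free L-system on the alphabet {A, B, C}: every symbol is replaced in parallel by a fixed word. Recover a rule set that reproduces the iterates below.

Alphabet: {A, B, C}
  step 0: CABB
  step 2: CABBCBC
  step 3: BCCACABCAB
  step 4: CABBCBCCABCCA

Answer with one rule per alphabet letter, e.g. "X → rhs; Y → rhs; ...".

A->C, B->CA, C->B

  step 3 ⇒ step 4: BCCACABCAB ⇒ CA·B·B·C·B·C·CA·B·C·CA
    A ↦ C
    B ↦ CA
    C ↦ B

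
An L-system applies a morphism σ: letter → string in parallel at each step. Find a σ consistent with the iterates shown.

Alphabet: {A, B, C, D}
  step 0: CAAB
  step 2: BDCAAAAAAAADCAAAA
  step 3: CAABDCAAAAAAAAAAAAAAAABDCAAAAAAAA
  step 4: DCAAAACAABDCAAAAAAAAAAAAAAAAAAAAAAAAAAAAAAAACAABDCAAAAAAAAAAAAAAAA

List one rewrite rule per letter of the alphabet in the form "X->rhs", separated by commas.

A->AA, B->CAA, C->DC, D->B

  step 3 ⇒ step 4: CAABDCAAAAAAAAAAAAAAAABDCAAAAAAAA ⇒ DC·AA·AA·CAA·B·DC·AA·AA·AA·AA·AA·AA·AA·AA·AA·AA·AA·AA·AA·AA·AA·AA·CAA·B·DC·AA·AA·AA·AA·AA·AA·AA·AA
    A ↦ AA
    B ↦ CAA
    C ↦ DC
    D ↦ B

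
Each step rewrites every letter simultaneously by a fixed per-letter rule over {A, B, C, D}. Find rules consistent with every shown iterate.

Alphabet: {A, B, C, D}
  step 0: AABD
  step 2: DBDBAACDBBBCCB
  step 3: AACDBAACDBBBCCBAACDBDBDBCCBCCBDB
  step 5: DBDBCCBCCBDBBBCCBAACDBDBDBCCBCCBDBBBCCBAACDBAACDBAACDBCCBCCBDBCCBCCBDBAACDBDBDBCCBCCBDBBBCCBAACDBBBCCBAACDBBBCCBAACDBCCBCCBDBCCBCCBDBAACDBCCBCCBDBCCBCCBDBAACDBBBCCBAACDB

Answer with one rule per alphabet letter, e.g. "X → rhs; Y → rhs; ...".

A->B, B->DB, C->CCB, D->AAC

  step 2 ⇒ step 3: DBDBAACDBBBCCB ⇒ AAC·DB·AAC·DB·B·B·CCB·AAC·DB·DB·DB·CCB·CCB·DB
    A ↦ B
    B ↦ DB
    C ↦ CCB
    D ↦ AAC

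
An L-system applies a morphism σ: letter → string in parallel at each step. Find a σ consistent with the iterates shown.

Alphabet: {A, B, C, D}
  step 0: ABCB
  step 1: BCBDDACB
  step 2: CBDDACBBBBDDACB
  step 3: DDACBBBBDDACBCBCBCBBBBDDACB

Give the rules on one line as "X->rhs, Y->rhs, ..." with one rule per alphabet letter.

A->B, B->CB, C->DDA, D->B

  step 2 ⇒ step 3: CBDDACBBBBDDACB ⇒ DDA·CB·B·B·B·DDA·CB·CB·CB·CB·B·B·B·DDA·CB
    A ↦ B
    B ↦ CB
    C ↦ DDA
    D ↦ B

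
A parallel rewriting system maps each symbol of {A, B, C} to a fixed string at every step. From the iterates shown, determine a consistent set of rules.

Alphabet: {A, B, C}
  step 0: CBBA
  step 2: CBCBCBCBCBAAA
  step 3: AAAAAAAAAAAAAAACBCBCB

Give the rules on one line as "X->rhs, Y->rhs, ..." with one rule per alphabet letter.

A->CB, B->AA, C->A

  step 2 ⇒ step 3: CBCBCBCBCBAAA ⇒ A·AA·A·AA·A·AA·A·AA·A·AA·CB·CB·CB
    A ↦ CB
    B ↦ AA
    C ↦ A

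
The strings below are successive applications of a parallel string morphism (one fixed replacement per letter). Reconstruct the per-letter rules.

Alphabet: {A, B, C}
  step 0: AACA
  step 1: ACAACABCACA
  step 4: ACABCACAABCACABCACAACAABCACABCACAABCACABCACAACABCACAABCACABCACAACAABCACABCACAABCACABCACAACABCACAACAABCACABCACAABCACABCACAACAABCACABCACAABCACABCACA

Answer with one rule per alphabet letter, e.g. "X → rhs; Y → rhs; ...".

A->ACA, B->A, C->BC

  step 0 ⇒ step 1: AACA ⇒ ACA·ACA·BC·ACA
    A ↦ ACA
    C ↦ BC
    B ↦ A  (constrained at step 1)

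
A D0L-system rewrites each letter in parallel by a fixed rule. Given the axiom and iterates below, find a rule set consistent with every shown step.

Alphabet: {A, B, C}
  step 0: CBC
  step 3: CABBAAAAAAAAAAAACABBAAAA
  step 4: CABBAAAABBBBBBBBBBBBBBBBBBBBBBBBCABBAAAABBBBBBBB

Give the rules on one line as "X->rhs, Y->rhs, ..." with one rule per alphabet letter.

A->BB, B->AA, C->CA

  step 3 ⇒ step 4: CABBAAAAAAAAAAAACABBAAAA ⇒ CA·BB·AA·AA·BB·BB·BB·BB·BB·BB·BB·BB·BB·BB·BB·BB·CA·BB·AA·AA·BB·BB·BB·BB
    A ↦ BB
    B ↦ AA
    C ↦ CA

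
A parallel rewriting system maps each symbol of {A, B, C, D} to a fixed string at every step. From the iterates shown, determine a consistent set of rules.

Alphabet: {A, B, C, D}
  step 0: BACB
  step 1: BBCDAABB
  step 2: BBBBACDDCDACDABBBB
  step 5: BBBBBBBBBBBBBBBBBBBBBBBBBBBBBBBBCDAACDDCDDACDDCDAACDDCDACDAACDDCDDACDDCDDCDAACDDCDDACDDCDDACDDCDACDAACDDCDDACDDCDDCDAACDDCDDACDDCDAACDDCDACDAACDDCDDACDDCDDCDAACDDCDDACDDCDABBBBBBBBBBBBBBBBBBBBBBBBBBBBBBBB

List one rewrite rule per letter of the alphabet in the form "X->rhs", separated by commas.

  step 1 ⇒ step 2: BBCDAABB ⇒ BB·BB·A·CDD·CDA·CDA·BB·BB
    A ↦ CDA
    B ↦ BB
    C ↦ A
    D ↦ CDD

A->CDA, B->BB, C->A, D->CDD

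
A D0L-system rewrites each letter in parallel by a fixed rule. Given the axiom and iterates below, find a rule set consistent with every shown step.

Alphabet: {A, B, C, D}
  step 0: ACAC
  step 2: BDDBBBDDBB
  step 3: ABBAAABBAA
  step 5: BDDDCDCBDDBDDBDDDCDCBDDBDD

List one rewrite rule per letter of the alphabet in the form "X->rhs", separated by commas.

A->DC, B->A, C->DD, D->B

  step 2 ⇒ step 3: BDDBBBDDBB ⇒ A·B·B·A·A·A·B·B·A·A
    B ↦ A
    D ↦ B
    A ↦ DC  (constrained at step 0)
    C ↦ DD  (constrained at step 0)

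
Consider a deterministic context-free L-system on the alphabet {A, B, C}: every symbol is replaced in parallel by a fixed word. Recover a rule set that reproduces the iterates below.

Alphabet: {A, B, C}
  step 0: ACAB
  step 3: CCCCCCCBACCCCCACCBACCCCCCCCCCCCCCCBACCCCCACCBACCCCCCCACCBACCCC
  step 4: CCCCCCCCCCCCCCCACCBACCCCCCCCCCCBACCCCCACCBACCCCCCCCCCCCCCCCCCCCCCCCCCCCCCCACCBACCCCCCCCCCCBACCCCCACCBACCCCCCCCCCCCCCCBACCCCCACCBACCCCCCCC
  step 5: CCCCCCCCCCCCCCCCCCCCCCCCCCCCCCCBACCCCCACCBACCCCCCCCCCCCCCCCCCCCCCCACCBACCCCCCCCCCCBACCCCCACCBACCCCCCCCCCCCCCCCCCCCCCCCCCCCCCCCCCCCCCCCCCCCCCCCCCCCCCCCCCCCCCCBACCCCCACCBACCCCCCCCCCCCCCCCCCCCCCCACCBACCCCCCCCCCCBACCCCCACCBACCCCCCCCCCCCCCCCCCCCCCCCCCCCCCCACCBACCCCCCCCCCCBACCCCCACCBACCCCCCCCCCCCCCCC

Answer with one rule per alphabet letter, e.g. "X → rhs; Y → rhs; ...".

A->CBA, B->CAC, C->CC

  step 4 ⇒ step 5: CCCCCCCCCCCCCCCACCBACCCCCCCCCCCBACCCCCACCBACCCCCCCCCCCCCCCCCCCCCCCCCCCCCCCACCBACCCCCCCCCCCBACCCCCACCBACCCCCCCCCCCCCCCBACCCCCACCBACCCCCCCC ⇒ CC·CC·CC·CC·CC·CC·CC·CC·CC·CC·CC·CC·CC·CC·CC·CBA·CC·CC·CAC·CBA·CC·CC·CC·CC·CC·CC·CC·CC·CC·CC·CC·CAC·CBA·CC·CC·CC·CC·CC·CBA·CC·CC·CAC·CBA·CC·CC·CC·CC·CC·CC·CC·CC·CC·CC·CC·CC·CC·CC·CC·CC·CC·CC·CC·CC·CC·CC·CC·CC·CC·CC·CC·CC·CC·CC·CC·CBA·CC·CC·CAC·CBA·CC·CC·CC·CC·CC·CC·CC·CC·CC·CC·CC·CAC·CBA·CC·CC·CC·CC·CC·CBA·CC·CC·CAC·CBA·CC·CC·CC·CC·CC·CC·CC·CC·CC·CC·CC·CC·CC·CC·CC·CAC·CBA·CC·CC·CC·CC·CC·CBA·CC·CC·CAC·CBA·CC·CC·CC·CC·CC·CC·CC·CC
    A ↦ CBA
    B ↦ CAC
    C ↦ CC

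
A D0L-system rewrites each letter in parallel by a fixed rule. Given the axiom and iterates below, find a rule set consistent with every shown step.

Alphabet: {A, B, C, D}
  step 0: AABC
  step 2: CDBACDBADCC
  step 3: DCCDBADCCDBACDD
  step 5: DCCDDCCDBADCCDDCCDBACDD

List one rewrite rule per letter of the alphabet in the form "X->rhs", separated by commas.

  step 2 ⇒ step 3: CDBACDBADCC ⇒ D·C·CD·BA·D·C·CD·BA·C·D·D
    A ↦ BA
    B ↦ CD
    C ↦ D
    D ↦ C

A->BA, B->CD, C->D, D->C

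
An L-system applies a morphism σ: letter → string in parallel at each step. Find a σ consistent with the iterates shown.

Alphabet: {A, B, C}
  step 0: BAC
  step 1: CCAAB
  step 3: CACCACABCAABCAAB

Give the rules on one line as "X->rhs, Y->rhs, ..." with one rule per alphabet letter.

  step 0 ⇒ step 1: BAC ⇒ C·CA·AB
    A ↦ CA
    B ↦ C
    C ↦ AB

A->CA, B->C, C->AB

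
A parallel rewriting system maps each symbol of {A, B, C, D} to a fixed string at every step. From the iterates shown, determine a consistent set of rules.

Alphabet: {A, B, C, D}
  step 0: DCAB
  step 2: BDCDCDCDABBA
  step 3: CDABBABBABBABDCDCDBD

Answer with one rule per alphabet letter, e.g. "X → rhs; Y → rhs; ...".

A->BD, B->CD, C->BB, D->A

  step 2 ⇒ step 3: BDCDCDCDABBA ⇒ CD·A·BB·A·BB·A·BB·A·BD·CD·CD·BD
    A ↦ BD
    B ↦ CD
    C ↦ BB
    D ↦ A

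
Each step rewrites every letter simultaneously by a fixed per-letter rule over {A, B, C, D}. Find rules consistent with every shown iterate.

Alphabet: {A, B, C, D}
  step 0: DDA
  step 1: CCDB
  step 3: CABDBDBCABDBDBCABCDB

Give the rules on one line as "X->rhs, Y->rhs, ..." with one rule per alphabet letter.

  step 0 ⇒ step 1: DDA ⇒ C·C·DB
    A ↦ DB
    D ↦ C
    B ↦ DB  (constrained at step 1)
    C ↦ CAB  (constrained at step 1)

A->DB, B->DB, C->CAB, D->C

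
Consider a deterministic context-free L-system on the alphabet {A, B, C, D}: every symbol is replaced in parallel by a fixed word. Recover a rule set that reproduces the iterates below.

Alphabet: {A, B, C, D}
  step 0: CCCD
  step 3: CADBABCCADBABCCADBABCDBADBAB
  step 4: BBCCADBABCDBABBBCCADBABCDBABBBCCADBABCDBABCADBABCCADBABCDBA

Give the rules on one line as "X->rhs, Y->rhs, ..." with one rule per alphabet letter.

  step 3 ⇒ step 4: CADBABCCADBABCCADBABCDBADBAB ⇒ B·BC·CA·DBA·BC·DBA·B·B·BC·CA·DBA·BC·DBA·B·B·BC·CA·DBA·BC·DBA·B·CA·DBA·BC·CA·DBA·BC·DBA
    A ↦ BC
    B ↦ DBA
    C ↦ B
    D ↦ CA

A->BC, B->DBA, C->B, D->CA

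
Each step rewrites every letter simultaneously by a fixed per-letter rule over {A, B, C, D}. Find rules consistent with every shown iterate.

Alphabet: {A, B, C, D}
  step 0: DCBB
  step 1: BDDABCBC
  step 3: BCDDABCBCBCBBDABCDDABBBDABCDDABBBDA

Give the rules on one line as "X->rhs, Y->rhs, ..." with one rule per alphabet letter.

A->BDA, B->BC, C->DDA, D->B

  step 0 ⇒ step 1: DCBB ⇒ B·DDA·BC·BC
    B ↦ BC
    C ↦ DDA
    D ↦ B
    A ↦ BDA  (constrained at step 1)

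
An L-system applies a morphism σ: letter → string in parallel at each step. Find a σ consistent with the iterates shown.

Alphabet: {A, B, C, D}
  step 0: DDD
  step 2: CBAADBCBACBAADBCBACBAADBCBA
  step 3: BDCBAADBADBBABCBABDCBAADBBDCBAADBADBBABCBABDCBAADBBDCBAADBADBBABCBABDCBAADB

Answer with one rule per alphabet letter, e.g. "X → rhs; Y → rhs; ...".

  step 2 ⇒ step 3: CBAADBCBACBAADBCBACBAADBCBA ⇒ BD·CBA·ADB·ADB·BAB·CBA·BD·CBA·ADB·BD·CBA·ADB·ADB·BAB·CBA·BD·CBA·ADB·BD·CBA·ADB·ADB·BAB·CBA·BD·CBA·ADB
    A ↦ ADB
    B ↦ CBA
    C ↦ BD
    D ↦ BAB

A->ADB, B->CBA, C->BD, D->BAB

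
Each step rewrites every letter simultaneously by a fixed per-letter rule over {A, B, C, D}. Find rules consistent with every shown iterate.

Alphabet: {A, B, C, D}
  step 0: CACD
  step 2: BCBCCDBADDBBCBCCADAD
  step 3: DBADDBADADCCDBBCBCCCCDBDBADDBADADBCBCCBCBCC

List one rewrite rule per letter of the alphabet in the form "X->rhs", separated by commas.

  step 2 ⇒ step 3: BCBCCDBADDBBCBCCADAD ⇒ DB·AD·DB·AD·AD·CC·DB·BCB·CC·CC·DB·DB·AD·DB·AD·AD·BCB·CC·BCB·CC
    A ↦ BCB
    B ↦ DB
    C ↦ AD
    D ↦ CC

A->BCB, B->DB, C->AD, D->CC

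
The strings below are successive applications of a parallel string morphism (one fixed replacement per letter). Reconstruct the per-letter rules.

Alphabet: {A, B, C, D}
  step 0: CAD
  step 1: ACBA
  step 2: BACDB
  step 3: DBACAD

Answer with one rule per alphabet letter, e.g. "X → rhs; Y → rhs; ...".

A->B, B->D, C->AC, D->A

  step 2 ⇒ step 3: BACDB ⇒ D·B·AC·A·D
    A ↦ B
    B ↦ D
    C ↦ AC
    D ↦ A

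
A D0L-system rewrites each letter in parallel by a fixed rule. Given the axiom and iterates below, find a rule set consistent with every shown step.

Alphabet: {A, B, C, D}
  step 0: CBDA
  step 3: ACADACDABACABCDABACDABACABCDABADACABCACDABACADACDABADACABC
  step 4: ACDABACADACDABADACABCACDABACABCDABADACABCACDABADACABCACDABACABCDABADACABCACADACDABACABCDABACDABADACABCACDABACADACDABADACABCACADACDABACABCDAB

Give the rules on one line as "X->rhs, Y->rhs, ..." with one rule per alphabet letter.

  step 3 ⇒ step 4: ACADACDABACABCDABACDABACABCDABADACABCACDABACADACDABADACABC ⇒ AC·DAB·AC·AD·AC·DAB·AD·AC·ABC·AC·DAB·AC·ABC·DAB·AD·AC·ABC·AC·DAB·AD·AC·ABC·AC·DAB·AC·ABC·DAB·AD·AC·ABC·AC·AD·AC·DAB·AC·ABC·DAB·AC·DAB·AD·AC·ABC·AC·DAB·AC·AD·AC·DAB·AD·AC·ABC·AC·AD·AC·DAB·AC·ABC·DAB
    A ↦ AC
    B ↦ ABC
    C ↦ DAB
    D ↦ AD

A->AC, B->ABC, C->DAB, D->AD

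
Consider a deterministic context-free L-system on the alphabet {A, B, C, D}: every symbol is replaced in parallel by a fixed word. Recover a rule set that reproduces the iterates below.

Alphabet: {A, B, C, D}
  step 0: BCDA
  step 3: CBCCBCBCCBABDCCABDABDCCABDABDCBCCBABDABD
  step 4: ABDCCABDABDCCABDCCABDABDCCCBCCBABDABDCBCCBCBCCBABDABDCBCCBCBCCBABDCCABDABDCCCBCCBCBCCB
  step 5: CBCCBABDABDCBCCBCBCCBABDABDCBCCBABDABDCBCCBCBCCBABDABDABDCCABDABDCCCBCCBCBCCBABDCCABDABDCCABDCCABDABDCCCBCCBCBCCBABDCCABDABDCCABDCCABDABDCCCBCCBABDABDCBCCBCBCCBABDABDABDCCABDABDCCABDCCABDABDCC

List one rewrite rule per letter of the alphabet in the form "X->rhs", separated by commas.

A->CB, B->CC, C->ABD, D->B

  step 4 ⇒ step 5: ABDCCABDABDCCABDCCABDABDCCCBCCBABDABDCBCCBCBCCBABDABDCBCCBCBCCBABDCCABDABDCCCBCCBCBCCB ⇒ CB·CC·B·ABD·ABD·CB·CC·B·CB·CC·B·ABD·ABD·CB·CC·B·ABD·ABD·CB·CC·B·CB·CC·B·ABD·ABD·ABD·CC·ABD·ABD·CC·CB·CC·B·CB·CC·B·ABD·CC·ABD·ABD·CC·ABD·CC·ABD·ABD·CC·CB·CC·B·CB·CC·B·ABD·CC·ABD·ABD·CC·ABD·CC·ABD·ABD·CC·CB·CC·B·ABD·ABD·CB·CC·B·CB·CC·B·ABD·ABD·ABD·CC·ABD·ABD·CC·ABD·CC·ABD·ABD·CC
    A ↦ CB
    B ↦ CC
    C ↦ ABD
    D ↦ B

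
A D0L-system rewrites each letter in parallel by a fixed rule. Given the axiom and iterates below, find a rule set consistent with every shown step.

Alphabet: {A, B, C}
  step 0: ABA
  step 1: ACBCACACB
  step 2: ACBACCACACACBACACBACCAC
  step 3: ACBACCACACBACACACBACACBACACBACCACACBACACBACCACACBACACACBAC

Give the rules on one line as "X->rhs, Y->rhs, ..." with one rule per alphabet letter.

A->ACB, B->CAC, C->AC

  step 2 ⇒ step 3: ACBACCACACACBACACBACCAC ⇒ ACB·AC·CAC·ACB·AC·AC·ACB·AC·ACB·AC·ACB·AC·CAC·ACB·AC·ACB·AC·CAC·ACB·AC·AC·ACB·AC
    A ↦ ACB
    B ↦ CAC
    C ↦ AC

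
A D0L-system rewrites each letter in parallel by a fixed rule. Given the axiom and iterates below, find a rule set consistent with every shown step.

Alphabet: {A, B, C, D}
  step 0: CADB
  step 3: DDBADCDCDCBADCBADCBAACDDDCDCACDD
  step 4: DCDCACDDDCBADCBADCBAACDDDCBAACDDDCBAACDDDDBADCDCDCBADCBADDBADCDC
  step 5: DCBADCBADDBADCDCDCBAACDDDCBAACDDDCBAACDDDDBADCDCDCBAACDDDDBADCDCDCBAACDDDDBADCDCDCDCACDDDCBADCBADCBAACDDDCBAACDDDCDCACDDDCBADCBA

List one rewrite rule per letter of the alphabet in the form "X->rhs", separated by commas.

A->DD, B->AC, C->BA, D->DC

  step 4 ⇒ step 5: DCDCACDDDCBADCBADCBAACDDDCBAACDDDCBAACDDDDBADCDCDCBADCBADDBADCDC ⇒ DC·BA·DC·BA·DD·BA·DC·DC·DC·BA·AC·DD·DC·BA·AC·DD·DC·BA·AC·DD·DD·BA·DC·DC·DC·BA·AC·DD·DD·BA·DC·DC·DC·BA·AC·DD·DD·BA·DC·DC·DC·DC·AC·DD·DC·BA·DC·BA·DC·BA·AC·DD·DC·BA·AC·DD·DC·DC·AC·DD·DC·BA·DC·BA
    A ↦ DD
    B ↦ AC
    C ↦ BA
    D ↦ DC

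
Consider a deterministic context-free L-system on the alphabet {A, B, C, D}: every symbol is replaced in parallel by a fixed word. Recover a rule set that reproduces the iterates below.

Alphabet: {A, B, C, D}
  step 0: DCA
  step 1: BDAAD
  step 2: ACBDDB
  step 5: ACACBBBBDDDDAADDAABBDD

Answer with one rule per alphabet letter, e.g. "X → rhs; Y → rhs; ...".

A->D, B->AC, C->DAA, D->B

  step 1 ⇒ step 2: BDAAD ⇒ AC·B·D·D·B
    A ↦ D
    B ↦ AC
    D ↦ B
  step 0 ⇒ step 1: DCA ⇒ B·DAA·D
    C ↦ DAA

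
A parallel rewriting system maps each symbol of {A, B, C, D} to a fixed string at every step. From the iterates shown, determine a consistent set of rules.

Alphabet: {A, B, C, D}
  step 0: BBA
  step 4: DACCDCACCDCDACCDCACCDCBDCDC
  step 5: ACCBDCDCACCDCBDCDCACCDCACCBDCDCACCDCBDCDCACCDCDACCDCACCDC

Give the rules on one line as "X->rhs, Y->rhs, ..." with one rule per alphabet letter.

A->B, B->D, C->DC, D->ACC

  step 4 ⇒ step 5: DACCDCACCDCDACCDCACCDCBDCDC ⇒ ACC·B·DC·DC·ACC·DC·B·DC·DC·ACC·DC·ACC·B·DC·DC·ACC·DC·B·DC·DC·ACC·DC·D·ACC·DC·ACC·DC
    A ↦ B
    B ↦ D
    C ↦ DC
    D ↦ ACC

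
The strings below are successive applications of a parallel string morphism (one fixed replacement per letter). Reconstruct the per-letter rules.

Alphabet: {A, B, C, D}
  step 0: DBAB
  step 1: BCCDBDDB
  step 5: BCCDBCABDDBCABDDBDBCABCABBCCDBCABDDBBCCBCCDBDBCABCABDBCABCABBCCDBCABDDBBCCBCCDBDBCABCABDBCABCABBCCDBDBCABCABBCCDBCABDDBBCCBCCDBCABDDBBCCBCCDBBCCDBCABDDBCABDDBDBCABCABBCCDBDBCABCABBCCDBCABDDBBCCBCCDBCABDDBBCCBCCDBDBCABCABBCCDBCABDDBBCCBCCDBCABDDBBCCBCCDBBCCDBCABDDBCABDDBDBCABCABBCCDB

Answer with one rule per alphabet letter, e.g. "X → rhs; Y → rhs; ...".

A->D, B->DB, C->CAB, D->BCC

  step 0 ⇒ step 1: DBAB ⇒ BCC·DB·D·DB
    A ↦ D
    B ↦ DB
    D ↦ BCC
    C ↦ CAB  (constrained at step 1)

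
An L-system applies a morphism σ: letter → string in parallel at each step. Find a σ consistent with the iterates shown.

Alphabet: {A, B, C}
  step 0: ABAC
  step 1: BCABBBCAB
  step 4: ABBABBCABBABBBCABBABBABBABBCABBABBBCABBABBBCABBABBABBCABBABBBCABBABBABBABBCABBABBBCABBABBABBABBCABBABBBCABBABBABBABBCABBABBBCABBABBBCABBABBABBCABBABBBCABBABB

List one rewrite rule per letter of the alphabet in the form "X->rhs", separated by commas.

A->BC, B->ABB, C->AB

  step 0 ⇒ step 1: ABAC ⇒ BC·ABB·BC·AB
    A ↦ BC
    B ↦ ABB
    C ↦ AB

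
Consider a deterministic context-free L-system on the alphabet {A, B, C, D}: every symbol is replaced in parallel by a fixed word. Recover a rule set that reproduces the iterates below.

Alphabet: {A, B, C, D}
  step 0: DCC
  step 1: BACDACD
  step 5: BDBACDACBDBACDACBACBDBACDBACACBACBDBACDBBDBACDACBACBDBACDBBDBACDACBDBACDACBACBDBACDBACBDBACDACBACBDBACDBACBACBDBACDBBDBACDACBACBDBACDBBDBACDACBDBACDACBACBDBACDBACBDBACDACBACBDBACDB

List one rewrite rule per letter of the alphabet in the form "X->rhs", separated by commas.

A->BDB, B->AC, C->ACD, D->B

  step 0 ⇒ step 1: DCC ⇒ B·ACD·ACD
    C ↦ ACD
    D ↦ B
    A ↦ BDB  (constrained at step 1)
    B ↦ AC  (constrained at step 1)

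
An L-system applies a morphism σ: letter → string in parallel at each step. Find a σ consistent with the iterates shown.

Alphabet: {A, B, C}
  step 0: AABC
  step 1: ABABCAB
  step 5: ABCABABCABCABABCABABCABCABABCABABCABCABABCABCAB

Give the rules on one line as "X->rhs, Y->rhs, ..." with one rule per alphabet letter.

  step 0 ⇒ step 1: AABC ⇒ AB·AB·C·AB
    A ↦ AB
    B ↦ C
    C ↦ AB

A->AB, B->C, C->AB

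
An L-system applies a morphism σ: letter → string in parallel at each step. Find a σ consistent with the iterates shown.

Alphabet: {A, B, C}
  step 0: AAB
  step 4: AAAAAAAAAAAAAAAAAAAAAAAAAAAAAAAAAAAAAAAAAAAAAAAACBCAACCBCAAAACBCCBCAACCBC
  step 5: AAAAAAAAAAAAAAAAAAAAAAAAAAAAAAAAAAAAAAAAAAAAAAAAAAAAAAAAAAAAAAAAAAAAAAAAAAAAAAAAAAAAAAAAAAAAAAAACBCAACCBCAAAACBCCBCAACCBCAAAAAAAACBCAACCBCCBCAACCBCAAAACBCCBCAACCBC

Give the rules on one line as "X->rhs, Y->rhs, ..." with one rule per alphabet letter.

  step 4 ⇒ step 5: AAAAAAAAAAAAAAAAAAAAAAAAAAAAAAAAAAAAAAAAAAAAAAAACBCAACCBCAAAACBCCBCAACCBC ⇒ AA·AA·AA·AA·AA·AA·AA·AA·AA·AA·AA·AA·AA·AA·AA·AA·AA·AA·AA·AA·AA·AA·AA·AA·AA·AA·AA·AA·AA·AA·AA·AA·AA·AA·AA·AA·AA·AA·AA·AA·AA·AA·AA·AA·AA·AA·AA·AA·CBC·AAC·CBC·AA·AA·CBC·CBC·AAC·CBC·AA·AA·AA·AA·CBC·AAC·CBC·CBC·AAC·CBC·AA·AA·CBC·CBC·AAC·CBC
    A ↦ AA
    B ↦ AAC
    C ↦ CBC

A->AA, B->AAC, C->CBC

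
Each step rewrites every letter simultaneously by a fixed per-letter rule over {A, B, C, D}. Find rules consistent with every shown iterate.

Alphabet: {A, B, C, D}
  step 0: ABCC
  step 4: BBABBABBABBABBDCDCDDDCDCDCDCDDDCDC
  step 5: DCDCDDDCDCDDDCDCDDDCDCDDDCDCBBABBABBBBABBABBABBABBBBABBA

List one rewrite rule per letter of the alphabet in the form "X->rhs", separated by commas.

A->DD, B->DC, C->BA, D->B

  step 4 ⇒ step 5: BBABBABBABBABBDCDCDDDCDCDCDCDDDCDC ⇒ DC·DC·DD·DC·DC·DD·DC·DC·DD·DC·DC·DD·DC·DC·B·BA·B·BA·B·B·B·BA·B·BA·B·BA·B·BA·B·B·B·BA·B·BA
    A ↦ DD
    B ↦ DC
    C ↦ BA
    D ↦ B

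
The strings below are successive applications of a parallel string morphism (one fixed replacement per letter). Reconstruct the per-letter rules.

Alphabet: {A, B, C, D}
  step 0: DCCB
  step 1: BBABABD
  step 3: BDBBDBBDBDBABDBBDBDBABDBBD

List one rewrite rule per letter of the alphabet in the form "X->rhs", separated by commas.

  step 0 ⇒ step 1: DCCB ⇒ B·BA·BA·BD
    B ↦ BD
    C ↦ BA
    D ↦ B
    A ↦ BBC  (constrained at step 1)

A->BBC, B->BD, C->BA, D->B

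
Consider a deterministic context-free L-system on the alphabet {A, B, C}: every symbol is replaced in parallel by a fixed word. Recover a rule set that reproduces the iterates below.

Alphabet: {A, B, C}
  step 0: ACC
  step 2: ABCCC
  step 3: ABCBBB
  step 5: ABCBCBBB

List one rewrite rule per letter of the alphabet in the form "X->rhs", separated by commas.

  step 2 ⇒ step 3: ABCCC ⇒ AB·C·B·B·B
    A ↦ AB
    B ↦ C
    C ↦ B

A->AB, B->C, C->B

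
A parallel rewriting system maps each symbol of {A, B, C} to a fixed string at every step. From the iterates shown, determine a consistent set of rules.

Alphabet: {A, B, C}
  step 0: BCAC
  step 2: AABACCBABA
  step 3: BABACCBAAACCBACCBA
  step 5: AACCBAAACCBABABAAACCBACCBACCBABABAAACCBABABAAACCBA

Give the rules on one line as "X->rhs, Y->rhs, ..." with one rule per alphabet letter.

A->BA, B->CC, C->A

  step 2 ⇒ step 3: AABACCBABA ⇒ BA·BA·CC·BA·A·A·CC·BA·CC·BA
    A ↦ BA
    B ↦ CC
    C ↦ A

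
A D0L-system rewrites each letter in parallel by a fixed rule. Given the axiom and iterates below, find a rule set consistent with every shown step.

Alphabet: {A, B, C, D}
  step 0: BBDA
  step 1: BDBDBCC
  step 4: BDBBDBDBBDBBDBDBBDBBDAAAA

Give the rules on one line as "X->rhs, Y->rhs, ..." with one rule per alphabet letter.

  step 0 ⇒ step 1: BBDA ⇒ BD·BD·B·CC
    A ↦ CC
    B ↦ BD
    D ↦ B
    C ↦ A  (constrained at step 1)

A->CC, B->BD, C->A, D->B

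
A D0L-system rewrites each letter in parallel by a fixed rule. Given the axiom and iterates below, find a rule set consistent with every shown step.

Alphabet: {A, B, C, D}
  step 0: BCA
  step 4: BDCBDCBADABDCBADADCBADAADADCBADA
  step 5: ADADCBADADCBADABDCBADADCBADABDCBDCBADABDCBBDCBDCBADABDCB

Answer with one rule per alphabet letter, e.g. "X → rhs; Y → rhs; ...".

A->B, B->ADA, C->B, D->DC

  step 4 ⇒ step 5: BDCBDCBADABDCBADADCBADAADADCBADA ⇒ ADA·DC·B·ADA·DC·B·ADA·B·DC·B·ADA·DC·B·ADA·B·DC·B·DC·B·ADA·B·DC·B·B·DC·B·DC·B·ADA·B·DC·B
    A ↦ B
    B ↦ ADA
    C ↦ B
    D ↦ DC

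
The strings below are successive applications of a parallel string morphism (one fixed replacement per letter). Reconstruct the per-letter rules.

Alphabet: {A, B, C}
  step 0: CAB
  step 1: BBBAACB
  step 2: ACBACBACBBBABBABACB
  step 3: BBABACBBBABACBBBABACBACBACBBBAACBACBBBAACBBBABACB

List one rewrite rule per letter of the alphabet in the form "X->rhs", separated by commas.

  step 2 ⇒ step 3: ACBACBACBBBABBABACB ⇒ BBA·B·ACB·BBA·B·ACB·BBA·B·ACB·ACB·ACB·BBA·ACB·ACB·BBA·ACB·BBA·B·ACB
    A ↦ BBA
    B ↦ ACB
    C ↦ B

A->BBA, B->ACB, C->B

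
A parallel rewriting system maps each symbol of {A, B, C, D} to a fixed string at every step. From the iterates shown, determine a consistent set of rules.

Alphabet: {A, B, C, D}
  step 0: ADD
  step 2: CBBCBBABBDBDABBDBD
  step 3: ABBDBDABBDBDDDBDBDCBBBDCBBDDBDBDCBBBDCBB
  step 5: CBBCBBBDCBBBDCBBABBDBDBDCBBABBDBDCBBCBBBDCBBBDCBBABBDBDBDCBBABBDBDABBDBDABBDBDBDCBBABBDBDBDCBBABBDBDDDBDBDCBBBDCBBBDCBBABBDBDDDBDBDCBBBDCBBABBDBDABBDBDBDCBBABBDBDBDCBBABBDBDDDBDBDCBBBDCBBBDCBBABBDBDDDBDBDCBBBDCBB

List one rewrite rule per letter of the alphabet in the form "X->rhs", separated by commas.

  step 2 ⇒ step 3: CBBCBBABBDBDABBDBD ⇒ AB·BD·BD·AB·BD·BD·DD·BD·BD·CBB·BD·CBB·DD·BD·BD·CBB·BD·CBB
    A ↦ DD
    B ↦ BD
    C ↦ AB
    D ↦ CBB

A->DD, B->BD, C->AB, D->CBB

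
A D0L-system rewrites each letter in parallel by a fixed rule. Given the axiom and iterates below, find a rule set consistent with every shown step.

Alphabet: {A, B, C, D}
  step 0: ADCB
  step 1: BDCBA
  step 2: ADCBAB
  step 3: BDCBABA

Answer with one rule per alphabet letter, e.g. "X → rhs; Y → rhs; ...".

  step 2 ⇒ step 3: ADCBAB ⇒ B·DC·B·A·B·A
    A ↦ B
    B ↦ A
    C ↦ B
    D ↦ DC

A->B, B->A, C->B, D->DC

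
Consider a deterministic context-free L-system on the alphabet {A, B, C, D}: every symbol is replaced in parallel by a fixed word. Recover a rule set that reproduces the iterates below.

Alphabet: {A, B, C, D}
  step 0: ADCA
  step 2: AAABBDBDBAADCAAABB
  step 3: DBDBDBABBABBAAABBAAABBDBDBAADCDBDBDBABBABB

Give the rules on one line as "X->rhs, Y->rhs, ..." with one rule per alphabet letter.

  step 2 ⇒ step 3: AAABBDBDBAADCAAABB ⇒ DB·DB·DB·ABB·ABB·AA·ABB·AA·ABB·DB·DB·AA·DC·DB·DB·DB·ABB·ABB
    A ↦ DB
    B ↦ ABB
    C ↦ DC
    D ↦ AA

A->DB, B->ABB, C->DC, D->AA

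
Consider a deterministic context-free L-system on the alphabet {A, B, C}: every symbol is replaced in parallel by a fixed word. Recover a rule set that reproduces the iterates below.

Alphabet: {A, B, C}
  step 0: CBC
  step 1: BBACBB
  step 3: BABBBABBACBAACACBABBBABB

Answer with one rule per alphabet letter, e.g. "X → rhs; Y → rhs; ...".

  step 0 ⇒ step 1: CBC ⇒ BB·AC·BB
    B ↦ AC
    C ↦ BB
    A ↦ BA  (constrained at step 1)

A->BA, B->AC, C->BB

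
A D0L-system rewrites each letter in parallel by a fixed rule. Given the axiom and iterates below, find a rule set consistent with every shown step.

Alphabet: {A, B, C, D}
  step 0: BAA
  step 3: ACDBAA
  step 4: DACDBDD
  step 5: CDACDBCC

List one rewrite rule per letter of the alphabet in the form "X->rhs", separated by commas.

  step 4 ⇒ step 5: DACDBDD ⇒ C·D·A·C·DB·C·C
    A ↦ D
    B ↦ DB
    C ↦ A
    D ↦ C

A->D, B->DB, C->A, D->C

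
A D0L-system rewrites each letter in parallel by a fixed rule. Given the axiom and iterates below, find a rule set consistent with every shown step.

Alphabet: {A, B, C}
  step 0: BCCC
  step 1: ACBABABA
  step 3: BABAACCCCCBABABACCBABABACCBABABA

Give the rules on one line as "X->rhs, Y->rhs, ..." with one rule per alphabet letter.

  step 0 ⇒ step 1: BCCC ⇒ AC·BA·BA·BA
    B ↦ AC
    C ↦ BA
    A ↦ CC  (constrained at step 1)

A->CC, B->AC, C->BA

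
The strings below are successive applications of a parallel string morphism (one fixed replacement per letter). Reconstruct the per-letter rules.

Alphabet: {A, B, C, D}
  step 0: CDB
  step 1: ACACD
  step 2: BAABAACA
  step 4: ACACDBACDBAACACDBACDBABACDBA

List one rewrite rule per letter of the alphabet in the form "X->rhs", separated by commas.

  step 1 ⇒ step 2: ACACD ⇒ BA·A·BA·A·CA
    A ↦ BA
    C ↦ A
    D ↦ CA
  step 0 ⇒ step 1: CDB ⇒ A·CA·CD
    B ↦ CD

A->BA, B->CD, C->A, D->CA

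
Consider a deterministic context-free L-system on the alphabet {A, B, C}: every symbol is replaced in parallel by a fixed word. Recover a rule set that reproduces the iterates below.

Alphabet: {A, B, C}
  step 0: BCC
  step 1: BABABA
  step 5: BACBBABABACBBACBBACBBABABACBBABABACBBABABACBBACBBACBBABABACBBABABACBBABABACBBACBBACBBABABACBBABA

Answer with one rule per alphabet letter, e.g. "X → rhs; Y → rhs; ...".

  step 0 ⇒ step 1: BCC ⇒ BA·BA·BA
    B ↦ BA
    C ↦ BA
    A ↦ CB  (constrained at step 1)

A->CB, B->BA, C->BA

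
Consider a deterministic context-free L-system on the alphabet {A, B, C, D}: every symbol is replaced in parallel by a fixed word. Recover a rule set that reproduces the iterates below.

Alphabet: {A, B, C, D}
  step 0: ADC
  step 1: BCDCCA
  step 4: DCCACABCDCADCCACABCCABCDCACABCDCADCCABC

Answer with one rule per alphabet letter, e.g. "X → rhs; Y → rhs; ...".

A->BC, B->D, C->CA, D->DC

  step 0 ⇒ step 1: ADC ⇒ BC·DC·CA
    A ↦ BC
    C ↦ CA
    D ↦ DC
    B ↦ D  (constrained at step 1)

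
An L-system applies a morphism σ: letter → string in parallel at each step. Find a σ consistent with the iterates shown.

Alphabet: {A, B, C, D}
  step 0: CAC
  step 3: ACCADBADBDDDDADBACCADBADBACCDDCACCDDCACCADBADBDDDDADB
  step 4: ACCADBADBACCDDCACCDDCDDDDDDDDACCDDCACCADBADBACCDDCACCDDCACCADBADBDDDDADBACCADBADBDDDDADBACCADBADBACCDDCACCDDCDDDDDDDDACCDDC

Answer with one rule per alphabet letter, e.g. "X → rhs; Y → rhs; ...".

  step 3 ⇒ step 4: ACCADBADBDDDDADBACCADBADBACCDDCACCDDCACCADBADBDDDDADB ⇒ ACC·ADB·ADB·ACC·DD·C·ACC·DD·C·DD·DD·DD·DD·ACC·DD·C·ACC·ADB·ADB·ACC·DD·C·ACC·DD·C·ACC·ADB·ADB·DD·DD·ADB·ACC·ADB·ADB·DD·DD·ADB·ACC·ADB·ADB·ACC·DD·C·ACC·DD·C·DD·DD·DD·DD·ACC·DD·C
    A ↦ ACC
    B ↦ C
    C ↦ ADB
    D ↦ DD

A->ACC, B->C, C->ADB, D->DD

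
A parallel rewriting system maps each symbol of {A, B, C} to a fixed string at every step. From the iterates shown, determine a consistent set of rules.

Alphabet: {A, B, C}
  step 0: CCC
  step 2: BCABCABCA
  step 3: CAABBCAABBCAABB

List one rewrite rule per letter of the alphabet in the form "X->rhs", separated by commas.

A->B, B->CA, C->AB

  step 2 ⇒ step 3: BCABCABCA ⇒ CA·AB·B·CA·AB·B·CA·AB·B
    A ↦ B
    B ↦ CA
    C ↦ AB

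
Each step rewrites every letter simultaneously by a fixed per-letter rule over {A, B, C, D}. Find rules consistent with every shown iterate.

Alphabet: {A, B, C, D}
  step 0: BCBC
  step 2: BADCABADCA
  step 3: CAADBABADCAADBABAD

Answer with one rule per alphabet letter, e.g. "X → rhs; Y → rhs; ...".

  step 2 ⇒ step 3: BADCABADCA ⇒ CA·AD·BA·B·AD·CA·AD·BA·B·AD
    A ↦ AD
    B ↦ CA
    C ↦ B
    D ↦ BA

A->AD, B->CA, C->B, D->BA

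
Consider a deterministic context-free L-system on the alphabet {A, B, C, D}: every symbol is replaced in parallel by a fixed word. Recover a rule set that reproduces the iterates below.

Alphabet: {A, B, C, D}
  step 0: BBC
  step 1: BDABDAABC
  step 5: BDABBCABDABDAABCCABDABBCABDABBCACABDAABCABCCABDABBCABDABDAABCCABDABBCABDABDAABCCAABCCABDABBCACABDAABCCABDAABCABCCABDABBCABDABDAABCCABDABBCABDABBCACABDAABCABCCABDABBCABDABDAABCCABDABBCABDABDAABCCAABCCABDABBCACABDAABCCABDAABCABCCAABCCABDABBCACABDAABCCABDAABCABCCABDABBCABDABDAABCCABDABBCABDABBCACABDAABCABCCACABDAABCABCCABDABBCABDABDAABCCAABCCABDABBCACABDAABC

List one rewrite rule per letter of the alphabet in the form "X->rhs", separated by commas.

  step 0 ⇒ step 1: BBC ⇒ BDA·BDA·ABC
    B ↦ BDA
    C ↦ ABC
    A ↦ CA  (constrained at step 1)
    D ↦ BB  (constrained at step 1)

A->CA, B->BDA, C->ABC, D->BB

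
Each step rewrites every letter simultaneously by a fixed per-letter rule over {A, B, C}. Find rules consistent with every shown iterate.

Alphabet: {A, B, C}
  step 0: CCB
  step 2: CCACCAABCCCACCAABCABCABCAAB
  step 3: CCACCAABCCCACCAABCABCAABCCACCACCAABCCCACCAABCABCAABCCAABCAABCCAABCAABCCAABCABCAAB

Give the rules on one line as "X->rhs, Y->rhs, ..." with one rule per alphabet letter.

A->ABC, B->AAB, C->CCA

  step 2 ⇒ step 3: CCACCAABCCCACCAABCABCABCAAB ⇒ CCA·CCA·ABC·CCA·CCA·ABC·ABC·AAB·CCA·CCA·CCA·ABC·CCA·CCA·ABC·ABC·AAB·CCA·ABC·AAB·CCA·ABC·AAB·CCA·ABC·ABC·AAB
    A ↦ ABC
    B ↦ AAB
    C ↦ CCA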